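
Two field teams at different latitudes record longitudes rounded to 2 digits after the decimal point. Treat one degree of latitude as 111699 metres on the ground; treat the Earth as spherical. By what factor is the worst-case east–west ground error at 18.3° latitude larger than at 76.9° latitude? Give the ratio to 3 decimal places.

4.189

Rounding to 2 decimal places leaves the longitude within ±0.005° of the true value.
Error at 18.3° = 0.005° × 111699 × cos 18.3° ≈ 558.5 × 0.9494 = 530.25 m.
Error at 76.9° = 0.005° × 111699 × cos 76.9° ≈ 558.5 × 0.2267 = 126.58 m.
The ratio reduces to cos 18.3° / cos 76.9° = 0.9494/0.2267 ≈ 4.1889.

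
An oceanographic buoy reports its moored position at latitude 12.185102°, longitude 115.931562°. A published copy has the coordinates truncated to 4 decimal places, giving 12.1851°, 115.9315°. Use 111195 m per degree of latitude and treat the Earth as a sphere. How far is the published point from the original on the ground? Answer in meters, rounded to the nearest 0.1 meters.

6.7 meters

Δlat = 12.185102 − 12.1851 = +0.000002°; Δlon = 115.931562 − 115.9315 = +0.000062°.
N–S: 0.000002° × 111195 m/° = 0.22239 m.
E–W at 12.1851°: 0.000062° × 111195 × cos 12.1851° = 0.000062 × 111195 × 0.9775 ≈ 6.73877 m.
Hypotenuse of the two orthogonal shifts: √(0.22239² + 6.73877²) = 6.74244 m.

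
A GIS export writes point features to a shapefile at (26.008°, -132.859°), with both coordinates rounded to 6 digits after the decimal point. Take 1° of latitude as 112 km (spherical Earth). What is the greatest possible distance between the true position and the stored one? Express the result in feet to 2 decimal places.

Rounding to 6 decimal places leaves each coordinate within ±5e-07° of the true value.
N–S: 5e-07° × 112000 m/° = 0.056 m.
E–W at 26.008°: 5e-07° × 112000 × cos 26.008° = 5e-07 × 112000 × 0.8987 ≈ 0.050329 m.
Combining orthogonally: (0.056² + 0.050329²)^½ ≈ 0.0752928 m.
Converting: 0.0752928 m × 3.2808 ft/m ≈ 0.24702 ft.

0.25 feet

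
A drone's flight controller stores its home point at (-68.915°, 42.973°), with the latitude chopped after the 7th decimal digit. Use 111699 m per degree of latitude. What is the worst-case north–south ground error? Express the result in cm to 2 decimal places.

Truncating at 7 decimal places can drop up to a full unit in the last place, so the latitude may be off by as much as 1e-07°.
So the N–S error is at most 1e-07 × 111699 = 0.0111699 m.
That is 0.0111699 m = 1.117 cm.

1.12 cm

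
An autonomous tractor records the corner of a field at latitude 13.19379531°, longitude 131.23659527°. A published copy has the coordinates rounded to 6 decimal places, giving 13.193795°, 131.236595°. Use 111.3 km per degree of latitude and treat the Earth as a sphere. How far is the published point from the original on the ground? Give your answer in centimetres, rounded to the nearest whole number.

Δlat = 13.19379531 − 13.193795 = +0.00000031°; Δlon = 131.23659527 − 131.236595 = +0.00000027°.
N–S: 0.00000031° × 111300 m/° = 0.034503 m.
East–west at this latitude: 0.00000027° × 111300 × cos 13.1938° ≈ 0.00000027 × 108362 = 0.0292578 m.
Hypotenuse of the two orthogonal shifts: √(0.034503² + 0.0292578²) = 0.045238 m.
That is 0.045238 m = 4.5238 cm.

5 centimetres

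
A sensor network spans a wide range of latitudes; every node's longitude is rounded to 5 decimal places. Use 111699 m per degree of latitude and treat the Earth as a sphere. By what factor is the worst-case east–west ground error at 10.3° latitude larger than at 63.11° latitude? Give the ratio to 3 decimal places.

Rounding to 5 decimal places leaves the longitude within ±5e-06° of the true value.
At 10.3°: 5e-06° × 111699 × cos 10.3° = 5e-06 × 111699 × 0.9839 ≈ 0.54949 m.
At 63.11°: 5e-06° × 111699 × cos 63.11° = 5e-06 × 111699 × 0.4523 ≈ 0.2526 m.
The ratio reduces to cos 10.3° / cos 63.11° = 0.9839/0.4523 ≈ 2.1754.

2.175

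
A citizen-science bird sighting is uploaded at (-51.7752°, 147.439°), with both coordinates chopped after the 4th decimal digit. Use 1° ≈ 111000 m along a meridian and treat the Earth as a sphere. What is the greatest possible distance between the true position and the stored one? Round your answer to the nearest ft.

Truncating at 4 decimal places can drop up to a full unit in the last place, so each coordinate may be off by as much as 0.0001°.
N–S: 0.0001° × 111000 m/° = 11.1 m.
East–west component at 51.7752°: 0.0001° × 111000 × cos 51.7752° ≈ 0.0001 × 68681.1 ≈ 6.86811 m.
The two errors are perpendicular, so the maximum displacement is √(11.1² + 6.86811²) ≈ 13.053 m.
Converting: 13.053 m × 3.2808 ft/m ≈ 42.825 ft.

43 ft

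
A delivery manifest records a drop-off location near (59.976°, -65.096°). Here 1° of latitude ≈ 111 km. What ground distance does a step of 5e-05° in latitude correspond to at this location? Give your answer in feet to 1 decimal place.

18.2 feet

5e-05° × 111000 m/° = 5.55 m.
In feet: 5.55 m ÷ 0.3048 ≈ 18.209 ft.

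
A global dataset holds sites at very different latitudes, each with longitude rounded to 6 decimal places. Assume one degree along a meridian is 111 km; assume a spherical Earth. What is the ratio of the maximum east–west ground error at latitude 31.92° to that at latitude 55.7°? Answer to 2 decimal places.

1.51

Rounding to 6 decimal places leaves the longitude within ±5e-07° of the true value.
Error at 31.92° = 5e-07° × 111000 × cos 31.92° ≈ 0.0555 × 0.8488 = 0.047108 m.
At 55.7°: 5e-07° × 111000 × cos 55.7° = 5e-07 × 111000 × 0.5635 ≈ 0.031276 m.
The ratio reduces to cos 31.92° / cos 55.7° = 0.8488/0.5635 ≈ 1.5062.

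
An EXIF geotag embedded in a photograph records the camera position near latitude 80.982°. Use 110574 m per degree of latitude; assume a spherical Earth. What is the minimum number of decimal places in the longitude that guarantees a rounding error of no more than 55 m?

3

At 80.982° one degree of longitude covers 110574 × cos 80.982° ≈ 110574 × 0.1567 ≈ 17331.9 m.
With N decimal places the half-ulp bound is 0.5·10⁻ᴺ°, or 0.5·10⁻ᴺ × 17331.9 m on the ground.
Setting 8665.95 × 10⁻ᴺ ≤ 55 gives 10ᴺ ≥ 157.6, i.e. N ≥ 2.20.
At 2 places the error can reach 86.7 m, but 3 places keeps it to 8.67 m.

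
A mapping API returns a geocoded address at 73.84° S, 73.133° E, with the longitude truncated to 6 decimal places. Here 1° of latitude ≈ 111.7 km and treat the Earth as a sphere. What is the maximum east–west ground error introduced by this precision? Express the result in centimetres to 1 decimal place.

Truncating at 6 decimal places can drop up to a full unit in the last place, so the longitude may be off by as much as 1e-06°.
Parallels shrink by cos φ, so at 73.84° a degree of longitude is 111700 × 0.2783 ≈ 31088.4 m.
Maximum E–W displacement: 1e-06 × 31088.4 = 0.0310884 m.
That is 0.0310884 m = 3.1088 cm.

3.1 centimetres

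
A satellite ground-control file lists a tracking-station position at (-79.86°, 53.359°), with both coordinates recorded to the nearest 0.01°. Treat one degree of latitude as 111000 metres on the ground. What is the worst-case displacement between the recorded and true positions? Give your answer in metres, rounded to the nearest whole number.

Rounding to 2 decimal places leaves each coordinate within ±0.005° of the true value.
Latitude error → 0.005 × 111000 = 555 m along the meridian.
E–W at 79.86°: 0.005° × 111000 × cos 79.86° = 0.005 × 111000 × 0.1761 ≈ 97.71 m.
The two errors are perpendicular, so the maximum displacement is √(555² + 97.71²) ≈ 563.535 m.

564 metres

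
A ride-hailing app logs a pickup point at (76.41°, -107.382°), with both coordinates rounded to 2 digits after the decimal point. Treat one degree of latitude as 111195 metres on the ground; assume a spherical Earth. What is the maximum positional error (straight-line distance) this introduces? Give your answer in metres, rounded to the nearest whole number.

Rounding to 2 decimal places leaves each coordinate within ±0.005° of the true value.
Latitude error → 0.005 × 111195 = 555.975 m along the meridian.
E–W at 76.41°: 0.005° × 111195 × cos 76.41° = 0.005 × 111195 × 0.2350 ≈ 130.639 m.
Combining orthogonally: (555.975² + 130.639²)^½ ≈ 571.117 m.

571 metres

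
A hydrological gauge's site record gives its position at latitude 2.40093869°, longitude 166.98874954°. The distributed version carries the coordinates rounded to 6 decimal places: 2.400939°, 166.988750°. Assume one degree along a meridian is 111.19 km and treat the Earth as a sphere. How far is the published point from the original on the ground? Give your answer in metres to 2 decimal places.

0.06 metres

Δlat = 2.40093869 − 2.400939 = -0.00000031°; Δlon = 166.98874954 − 166.988750 = -0.00000046°.
North–south shift: -0.00000031 × 111190 = -0.0344689 m.
E–W at 2.40094°: -0.00000046° × 111190 × cos 2.40094° = -0.00000046 × 111190 × 0.9991 ≈ -0.0511025 m.
Hypotenuse of the two orthogonal shifts: √(0.0344689² + 0.0511025²) = 0.0616407 m.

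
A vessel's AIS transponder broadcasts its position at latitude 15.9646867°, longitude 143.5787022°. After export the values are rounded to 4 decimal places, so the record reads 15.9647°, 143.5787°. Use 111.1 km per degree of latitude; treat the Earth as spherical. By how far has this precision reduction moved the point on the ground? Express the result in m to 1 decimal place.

1.5 m

The latitude changed by -0.0000133° and the longitude by +0.0000022°.
N–S: -0.0000133° × 111100 m/° = -1.47763 m.
East–west at this latitude: 0.0000022° × 111100 × cos 15.9647° ≈ 0.0000022 × 106815 = 0.234993 m.
Combined displacement = (1.47763² + 0.234993²)^½ ≈ 1.4962 m.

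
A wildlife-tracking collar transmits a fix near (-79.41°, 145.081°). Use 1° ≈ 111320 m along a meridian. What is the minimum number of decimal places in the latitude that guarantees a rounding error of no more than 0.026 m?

One degree of latitude covers 111320 m.
N decimal places → at most half a unit in the last place, 0.5 × 10⁻ᴺ° = 111320/2 × 10⁻ᴺ m.
Need 0.5 × 111320 × 10⁻ᴺ ≤ 0.026 → 10⁻ᴺ ≤ 4.671e-07, so N ≥ 6.33.
So 7 decimal places suffice (0.00557 m); 6 would allow up to 0.0557 m.

7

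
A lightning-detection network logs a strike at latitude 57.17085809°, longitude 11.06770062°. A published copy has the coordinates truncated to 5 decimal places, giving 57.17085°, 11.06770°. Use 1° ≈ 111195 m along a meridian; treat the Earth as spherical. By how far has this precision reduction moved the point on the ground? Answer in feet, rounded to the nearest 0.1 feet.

3.0 feet

Δlat = 57.17085809 − 57.17085 = +0.00000809°; Δlon = 11.06770062 − 11.06770 = +0.00000062°.
North–south shift: 0.00000809 × 111195 = 0.899568 m.
E–W at 57.1709°: 0.00000062° × 111195 × cos 57.1709° = 0.00000062 × 111195 × 0.5421 ≈ 0.0373753 m.
Distance: √(0.899568² + 0.0373753²) ≈ 0.900344 m.
Converting: 0.900344 m × 3.2808 ft/m ≈ 2.9539 ft.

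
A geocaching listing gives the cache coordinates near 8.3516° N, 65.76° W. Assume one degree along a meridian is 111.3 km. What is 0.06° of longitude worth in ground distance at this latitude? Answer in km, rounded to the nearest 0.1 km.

6.6 km

One degree of longitude here spans 111300 × cos 8.3516° = 111300 × 0.9894 ≈ 110120 m; 0.06° of that is 6607.18 m.
That is 6607.18 m = 6.6072 km.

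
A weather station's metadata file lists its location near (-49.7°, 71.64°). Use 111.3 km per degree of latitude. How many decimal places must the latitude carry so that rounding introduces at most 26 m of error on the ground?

4 decimal places

One degree of latitude covers 111300 m.
Rounding to N decimal places gives at most 0.5 × 10⁻ᴺ degrees of error, i.e. 0.5 × 10⁻ᴺ × 111300 m.
Need 0.5 × 111300 × 10⁻ᴺ ≤ 26 → 10⁻ᴺ ≤ 4.672e-04, so N ≥ 3.33.
At 3 places the error can reach 55.6 m, but 4 places keeps it to 5.57 m.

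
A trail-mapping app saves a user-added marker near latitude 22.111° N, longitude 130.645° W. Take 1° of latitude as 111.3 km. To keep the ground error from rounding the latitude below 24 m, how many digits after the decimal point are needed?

4

One degree of latitude covers 111300 m.
Rounding to N decimal places gives at most 0.5 × 10⁻ᴺ degrees of error, i.e. 0.5 × 10⁻ᴺ × 111300 m.
Setting 55650 × 10⁻ᴺ ≤ 24 gives 10ᴺ ≥ 2319, i.e. N ≥ 3.37.
At 3 places the error can reach 55.6 m, but 4 places keeps it to 5.57 m.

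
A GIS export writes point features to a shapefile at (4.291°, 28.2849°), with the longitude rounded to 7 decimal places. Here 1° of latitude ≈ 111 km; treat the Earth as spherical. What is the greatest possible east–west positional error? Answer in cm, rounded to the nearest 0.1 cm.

Rounding to 7 decimal places leaves the longitude within ±5e-08° of the true value.
Parallels shrink by cos φ, so at 4.291° a degree of longitude is 111000 × 0.9972 ≈ 110689 m.
East–west error: 5e-08° × 110689 m/° ≈ 0.00553444 m.
That is 0.00553444 m = 0.55344 cm.

0.6 cm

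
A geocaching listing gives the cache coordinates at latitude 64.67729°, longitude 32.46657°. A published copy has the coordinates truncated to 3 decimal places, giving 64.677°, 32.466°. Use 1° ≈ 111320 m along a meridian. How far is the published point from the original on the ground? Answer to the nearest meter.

Δlat = 64.67729 − 64.677 = +0.00029°; Δlon = 32.46657 − 32.466 = +0.00057°.
North–south shift: 0.00029 × 111320 = 32.2828 m.
E–W at 64.677°: 0.00057° × 111320 × cos 64.677° = 0.00057 × 111320 × 0.4277 ≈ 27.1399 m.
Distance: √(32.2828² + 27.1399²) ≈ 42.1753 m.

42 meters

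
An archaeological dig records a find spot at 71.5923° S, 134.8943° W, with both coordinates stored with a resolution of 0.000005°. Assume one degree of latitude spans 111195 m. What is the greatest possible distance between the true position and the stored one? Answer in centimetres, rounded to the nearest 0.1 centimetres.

With a 0.000005° grid the true value lies within half a step, ±0.000005°/2 = ±2.5e-06°, of the stored one.
N–S: 2.5e-06° × 111195 m/° = 0.277987 m.
E–W at 71.5923°: 2.5e-06° × 111195 × cos 71.5923° = 2.5e-06 × 111195 × 0.3158 ≈ 0.0877819 m.
The two errors are perpendicular, so the maximum displacement is √(0.277987² + 0.0877819²) ≈ 0.291518 m.
That is 0.291518 m = 29.152 cm.

29.2 centimetres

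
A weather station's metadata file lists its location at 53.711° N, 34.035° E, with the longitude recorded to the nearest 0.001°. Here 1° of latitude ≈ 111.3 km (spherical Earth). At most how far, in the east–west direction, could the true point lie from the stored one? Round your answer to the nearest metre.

Rounding to 3 decimal places leaves the longitude within ±0.0005° of the true value.
One degree of longitude at 53.711° is 111300 × cos 53.711° ≈ 111300 × 0.5919 = 65873.8 m.
So at most 0.0005° × 65873.8 ≈ 32.9369 m east–west.

33 metres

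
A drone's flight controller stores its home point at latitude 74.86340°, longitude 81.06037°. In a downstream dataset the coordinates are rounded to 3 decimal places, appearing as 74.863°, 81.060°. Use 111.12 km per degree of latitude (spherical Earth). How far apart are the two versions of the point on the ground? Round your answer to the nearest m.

46 m

Δlat = 74.86340 − 74.863 = +0.00040°; Δlon = 81.06037 − 81.060 = +0.00037°.
N–S: 0.00040° × 111120 m/° = 44.448 m.
E–W at 74.863°: 0.00037° × 111120 × cos 74.863° = 0.00037 × 111120 × 0.2611 ≈ 10.7361 m.
Combined displacement = (44.448² + 10.7361²)^½ ≈ 45.7262 m.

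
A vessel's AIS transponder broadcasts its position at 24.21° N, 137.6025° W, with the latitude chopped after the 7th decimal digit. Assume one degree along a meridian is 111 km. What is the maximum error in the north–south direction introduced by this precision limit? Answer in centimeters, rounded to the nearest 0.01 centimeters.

1.11 centimeters

Truncating at 7 decimal places can drop up to a full unit in the last place, so the latitude may be off by as much as 1e-07°.
Along the meridian that is 1e-07° × 111000 m/° = 0.0111 m.
That is 0.0111 m = 1.11 cm.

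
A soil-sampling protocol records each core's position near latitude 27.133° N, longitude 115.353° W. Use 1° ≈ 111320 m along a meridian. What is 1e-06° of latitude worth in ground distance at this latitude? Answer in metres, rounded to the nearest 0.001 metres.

1e-06° × 111320 m/° = 0.11132 m.

0.111 metres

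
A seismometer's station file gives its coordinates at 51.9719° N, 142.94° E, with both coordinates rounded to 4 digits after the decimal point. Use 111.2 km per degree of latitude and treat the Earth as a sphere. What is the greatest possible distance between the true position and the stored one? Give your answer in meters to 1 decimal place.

6.5 meters

Rounding to 4 decimal places leaves each coordinate within ±5e-05° of the true value.
North–south component: 5e-05° × 111200 = 5.56 m.
East–west component at 51.9719°: 5e-05° × 111200 × cos 51.9719° ≈ 5e-05 × 68504.5 ≈ 3.42523 m.
Combining orthogonally: (5.56² + 3.42523²)^½ ≈ 6.53037 m.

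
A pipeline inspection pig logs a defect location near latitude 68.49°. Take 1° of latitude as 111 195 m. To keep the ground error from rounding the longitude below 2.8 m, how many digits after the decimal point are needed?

At 68.49° one degree of longitude covers 111195 × cos 68.49° ≈ 111195 × 0.3667 ≈ 40771.2 m.
N decimal places → at most half a unit in the last place, 0.5 × 10⁻ᴺ° = 40771.2/2 × 10⁻ᴺ m.
Setting 20385.6 × 10⁻ᴺ ≤ 2.8 gives 10ᴺ ≥ 7281, i.e. N ≥ 3.86.
At 3 places the error can reach 20.4 m, but 4 places keeps it to 2.04 m.

4 decimal places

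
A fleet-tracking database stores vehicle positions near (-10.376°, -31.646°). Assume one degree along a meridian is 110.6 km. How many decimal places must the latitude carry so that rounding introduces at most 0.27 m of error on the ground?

One degree of latitude covers 110600 m.
With N decimal places the half-ulp bound is 0.5·10⁻ᴺ°, or 0.5·10⁻ᴺ × 110600 m on the ground.
Need 0.5 × 110600 × 10⁻ᴺ ≤ 0.27 → 10⁻ᴺ ≤ 4.882e-06, so N ≥ 5.31.
N = 5 would give 0.553 m (too coarse); N = 6 gives 0.0553 m ≤ 0.27 m.

6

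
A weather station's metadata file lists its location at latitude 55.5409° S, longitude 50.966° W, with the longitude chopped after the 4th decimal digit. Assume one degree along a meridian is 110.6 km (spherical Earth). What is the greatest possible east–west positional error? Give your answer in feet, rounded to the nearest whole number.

Truncating at 4 decimal places can drop up to a full unit in the last place, so the longitude may be off by as much as 0.0001°.
One degree of longitude at 55.5409° is 110600 × cos 55.5409° ≈ 110600 × 0.5658 = 62579.4 m.
So at most 0.0001° × 62579.4 ≈ 6.25794 m east–west.
In feet: 6.25794 m ÷ 0.3048 ≈ 20.531 ft.

21 feet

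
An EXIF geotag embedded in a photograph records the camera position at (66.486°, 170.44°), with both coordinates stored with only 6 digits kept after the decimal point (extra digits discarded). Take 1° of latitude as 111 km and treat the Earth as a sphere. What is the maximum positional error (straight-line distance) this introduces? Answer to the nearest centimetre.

12 centimetres

Truncating at 6 decimal places can drop up to a full unit in the last place, so each coordinate may be off by as much as 1e-06°.
Latitude error → 1e-06 × 111000 = 0.111 m along the meridian.
East–west component at 66.486°: 1e-06° × 111000 × cos 66.486° ≈ 1e-06 × 44286 ≈ 0.044286 m.
The two errors are perpendicular, so the maximum displacement is √(0.111² + 0.044286²) ≈ 0.119508 m.
That is 0.119508 m = 11.951 cm.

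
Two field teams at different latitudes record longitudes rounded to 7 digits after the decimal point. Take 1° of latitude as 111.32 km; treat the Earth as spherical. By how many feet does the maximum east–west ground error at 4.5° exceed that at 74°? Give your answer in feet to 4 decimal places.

0.0132 feet

Rounding to 7 decimal places leaves the longitude within ±5e-08° of the true value.
Error at 4.5° = 5e-08° × 111320 × cos 4.5° ≈ 0.005566 × 0.9969 = 0.0055488 m.
Error at 74° = 5e-08° × 111320 × cos 74° ≈ 0.005566 × 0.2756 = 0.0015342 m.
So the lower-latitude error exceeds the higher by 0.0055488 − 0.0015342 = 0.0040146 m.
In feet: 0.00401464 m ÷ 0.3048 ≈ 0.013171 ft.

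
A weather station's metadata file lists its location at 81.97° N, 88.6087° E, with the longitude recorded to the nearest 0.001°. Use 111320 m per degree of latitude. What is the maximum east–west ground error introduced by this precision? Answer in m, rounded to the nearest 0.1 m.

Rounding to 3 decimal places leaves the longitude within ±0.0005° of the true value.
At latitude 81.97° a degree of longitude spans 111320 m × cos 81.97° = 111320 × 0.1397 ≈ 15550.5 m.
East–west error: 0.0005° × 15550.5 m/° ≈ 7.77523 m.

7.8 m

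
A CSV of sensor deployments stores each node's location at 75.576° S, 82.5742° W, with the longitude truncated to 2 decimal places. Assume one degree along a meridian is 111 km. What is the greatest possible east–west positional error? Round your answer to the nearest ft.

907 ft

Truncating at 2 decimal places can drop up to a full unit in the last place, so the longitude may be off by as much as 0.01°.
Parallels shrink by cos φ, so at 75.576° a degree of longitude is 111000 × 0.2491 ≈ 27649.6 m.
So at most 0.01° × 27649.6 ≈ 276.496 m east–west.
Converting: 276.496 m × 3.2808 ft/m ≈ 907.14 ft.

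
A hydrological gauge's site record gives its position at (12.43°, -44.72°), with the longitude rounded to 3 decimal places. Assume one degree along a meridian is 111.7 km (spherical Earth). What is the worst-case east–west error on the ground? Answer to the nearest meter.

55 meters

Rounding to 3 decimal places leaves the longitude within ±0.0005° of the true value.
At latitude 12.43° a degree of longitude spans 111700 m × cos 12.43° = 111700 × 0.9766 ≈ 109082 m.
So at most 0.0005° × 109082 ≈ 54.5409 m east–west.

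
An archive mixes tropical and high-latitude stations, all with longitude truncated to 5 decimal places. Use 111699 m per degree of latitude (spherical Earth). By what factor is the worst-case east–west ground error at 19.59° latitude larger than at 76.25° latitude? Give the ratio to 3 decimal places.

Truncating at 5 decimal places can drop up to a full unit in the last place, so the longitude may be off by as much as 1e-05°.
At 19.59°: 1e-05° × 111699 × cos 19.59° = 1e-05 × 111699 × 0.9421 ≈ 1.0523 m.
At 76.25°: 1e-05° × 111699 × cos 76.25° = 1e-05 × 111699 × 0.2377 ≈ 0.26549 m.
The ratio reduces to cos 19.59° / cos 76.25° = 0.9421/0.2377 ≈ 3.9637.

3.964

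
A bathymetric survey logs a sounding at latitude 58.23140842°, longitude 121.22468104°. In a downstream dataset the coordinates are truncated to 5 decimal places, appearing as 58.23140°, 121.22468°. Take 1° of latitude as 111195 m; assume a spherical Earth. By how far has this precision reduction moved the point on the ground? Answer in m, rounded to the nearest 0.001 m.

The latitude changed by +0.00000842° and the longitude by +0.00000104°.
N–S: 0.00000842° × 111195 m/° = 0.936262 m.
East–west at this latitude: 0.00000104° × 111195 × cos 58.2314° ≈ 0.00000104 × 58543 = 0.0608848 m.
Distance: √(0.936262² + 0.0608848²) ≈ 0.938239 m.

0.938 m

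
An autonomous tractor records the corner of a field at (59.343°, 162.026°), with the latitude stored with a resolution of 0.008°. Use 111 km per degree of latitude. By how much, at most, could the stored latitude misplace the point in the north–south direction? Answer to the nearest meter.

With a 0.008° grid the true value lies within half a step, ±0.008°/2 = ±0.004°, of the stored one.
Along the meridian that is 0.004° × 111000 m/° = 444 m.

444 meters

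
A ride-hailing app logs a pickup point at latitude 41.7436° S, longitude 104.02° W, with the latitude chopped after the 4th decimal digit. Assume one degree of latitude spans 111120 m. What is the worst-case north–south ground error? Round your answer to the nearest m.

11 m

Truncating at 4 decimal places can drop up to a full unit in the last place, so the latitude may be off by as much as 0.0001°.
So the N–S error is at most 0.0001 × 111120 = 11.112 m.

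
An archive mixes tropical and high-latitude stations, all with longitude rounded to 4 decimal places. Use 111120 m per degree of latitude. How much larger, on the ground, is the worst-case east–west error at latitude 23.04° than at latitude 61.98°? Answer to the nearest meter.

Rounding to 4 decimal places leaves the longitude within ±5e-05° of the true value.
Error at 23.04° = 5e-05° × 111120 × cos 23.04° ≈ 5.556 × 0.9202 = 5.1128 m.
At 61.98°: 5e-05° × 111120 × cos 61.98° = 5e-05 × 111120 × 0.4698 ≈ 2.6101 m.
Difference: 5.1128 − 2.6101 = 2.5027 m.

3 meters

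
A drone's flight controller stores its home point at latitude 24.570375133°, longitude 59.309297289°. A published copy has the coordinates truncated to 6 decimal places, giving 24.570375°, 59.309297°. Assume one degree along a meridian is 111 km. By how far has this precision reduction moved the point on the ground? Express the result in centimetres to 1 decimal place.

The latitude changed by +0.000000133° and the longitude by +0.000000289°.
N–S: 0.000000133° × 111000 m/° = 0.014763 m.
E–W at 24.5704°: 0.000000289° × 111000 × cos 24.5704° = 0.000000289 × 111000 × 0.9095 ≈ 0.0291743 m.
Distance: √(0.014763² + 0.0291743²) ≈ 0.0326969 m.
That is 0.0326969 m = 3.2697 cm.

3.3 centimetres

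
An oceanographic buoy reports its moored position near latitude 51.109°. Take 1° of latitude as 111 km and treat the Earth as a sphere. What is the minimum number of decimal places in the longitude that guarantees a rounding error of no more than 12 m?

At 51.109° one degree of longitude covers 111000 × cos 51.109° ≈ 111000 × 0.6278 ≈ 69690.3 m.
N decimal places → at most half a unit in the last place, 0.5 × 10⁻ᴺ° = 69690.3/2 × 10⁻ᴺ m.
Setting 34845.2 × 10⁻ᴺ ≤ 12 gives 10ᴺ ≥ 2904, i.e. N ≥ 3.46.
At 3 places the error can reach 34.8 m, but 4 places keeps it to 3.48 m.

4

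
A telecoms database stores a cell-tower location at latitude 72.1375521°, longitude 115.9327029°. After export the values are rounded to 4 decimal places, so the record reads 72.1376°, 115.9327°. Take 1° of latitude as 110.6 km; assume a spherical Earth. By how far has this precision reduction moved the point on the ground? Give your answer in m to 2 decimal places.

Δlat = 72.1375521 − 72.1376 = -0.0000479°; Δlon = 115.9327029 − 115.9327 = +0.0000029°.
N–S: -0.0000479° × 110600 m/° = -5.29774 m.
East–west at this latitude: 0.0000029° × 110600 × cos 72.1376° ≈ 0.0000029 × 33924.6 = 0.0983812 m.
Combined displacement = (5.29774² + 0.0983812²)^½ ≈ 5.29865 m.

5.30 m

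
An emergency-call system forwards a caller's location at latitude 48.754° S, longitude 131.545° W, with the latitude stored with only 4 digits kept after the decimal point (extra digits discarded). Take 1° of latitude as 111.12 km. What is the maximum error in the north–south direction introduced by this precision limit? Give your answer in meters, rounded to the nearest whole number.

11 meters

Truncating at 4 decimal places can drop up to a full unit in the last place, so the latitude may be off by as much as 0.0001°.
So the N–S error is at most 0.0001 × 111120 = 11.112 m.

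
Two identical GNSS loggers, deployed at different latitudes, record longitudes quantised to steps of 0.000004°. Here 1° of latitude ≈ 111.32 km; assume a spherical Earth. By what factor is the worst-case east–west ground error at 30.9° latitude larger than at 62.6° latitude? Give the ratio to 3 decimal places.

1.865

With a 0.000004° grid the true value lies within half a step, ±0.000004°/2 = ±2e-06°, of the stored one.
At 30.9°: 2e-06° × 111320 × cos 30.9° = 2e-06 × 111320 × 0.8581 ≈ 0.19104 m.
Error at 62.6° = 2e-06° × 111320 × cos 62.6° ≈ 0.22264 × 0.4602 = 0.10246 m.
The ratio reduces to cos 30.9° / cos 62.6° = 0.8581/0.4602 ≈ 1.8645.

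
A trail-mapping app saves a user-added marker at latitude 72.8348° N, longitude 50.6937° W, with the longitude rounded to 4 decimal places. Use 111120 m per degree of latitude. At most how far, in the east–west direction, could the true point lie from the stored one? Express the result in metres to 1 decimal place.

Rounding to 4 decimal places leaves the longitude within ±5e-05° of the true value.
At latitude 72.8348° a degree of longitude spans 111120 m × cos 72.8348° = 111120 × 0.2951 ≈ 32794.6 m.
So at most 5e-05° × 32794.6 ≈ 1.63973 m east–west.

1.6 metres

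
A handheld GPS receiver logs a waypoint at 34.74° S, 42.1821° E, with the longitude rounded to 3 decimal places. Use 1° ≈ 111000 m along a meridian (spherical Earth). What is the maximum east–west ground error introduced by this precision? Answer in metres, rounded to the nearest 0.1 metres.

Rounding to 3 decimal places leaves the longitude within ±0.0005° of the true value.
One degree of longitude at 34.74° is 111000 × cos 34.74° ≈ 111000 × 0.8217 = 91213.9 m.
Maximum E–W displacement: 0.0005 × 91213.9 = 45.6069 m.

45.6 metres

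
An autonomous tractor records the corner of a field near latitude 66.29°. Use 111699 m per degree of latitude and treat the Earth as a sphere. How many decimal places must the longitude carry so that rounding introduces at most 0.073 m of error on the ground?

At 66.29° one degree of longitude covers 111699 × cos 66.29° ≈ 111699 × 0.4021 ≈ 44915 m.
N decimal places → at most half a unit in the last place, 0.5 × 10⁻ᴺ° = 44915/2 × 10⁻ᴺ m.
Setting 22457.5 × 10⁻ᴺ ≤ 0.073 gives 10ᴺ ≥ 3.076e+05, i.e. N ≥ 5.49.
So 6 decimal places suffice (0.0225 m); 5 would allow up to 0.225 m.

6 decimal places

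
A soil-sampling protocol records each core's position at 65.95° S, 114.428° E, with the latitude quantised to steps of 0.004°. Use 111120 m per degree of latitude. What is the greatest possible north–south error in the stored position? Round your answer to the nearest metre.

With a 0.004° grid the true value lies within half a step, ±0.004°/2 = ±0.002°, of the stored one.
North–south distance: 0.002° × 111120 m/° = 222.24 m.

222 metres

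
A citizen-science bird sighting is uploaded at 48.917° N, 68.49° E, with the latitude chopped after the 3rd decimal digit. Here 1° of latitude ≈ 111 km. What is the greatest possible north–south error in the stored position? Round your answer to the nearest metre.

Truncating at 3 decimal places can drop up to a full unit in the last place, so the latitude may be off by as much as 0.001°.
North–south distance: 0.001° × 111000 m/° = 111 m.

111 metres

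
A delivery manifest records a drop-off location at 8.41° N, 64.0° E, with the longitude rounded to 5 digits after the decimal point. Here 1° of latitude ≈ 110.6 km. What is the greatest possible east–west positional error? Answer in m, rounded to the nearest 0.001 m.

Rounding to 5 decimal places leaves the longitude within ±5e-06° of the true value.
One degree of longitude at 8.41° is 110600 × cos 8.41° ≈ 110600 × 0.9892 = 109411 m.
Maximum E–W displacement: 5e-06 × 109411 = 0.547053 m.

0.547 m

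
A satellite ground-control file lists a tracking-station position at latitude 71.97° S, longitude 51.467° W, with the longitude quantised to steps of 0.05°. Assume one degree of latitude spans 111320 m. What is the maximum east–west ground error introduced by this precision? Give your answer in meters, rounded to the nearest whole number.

861 meters

With a 0.05° grid the true value lies within half a step, ±0.05°/2 = ±0.025°, of the stored one.
Parallels shrink by cos φ, so at 71.97° a degree of longitude is 111320 × 0.3095 ≈ 34455.2 m.
So at most 0.025° × 34455.2 ≈ 861.38 m east–west.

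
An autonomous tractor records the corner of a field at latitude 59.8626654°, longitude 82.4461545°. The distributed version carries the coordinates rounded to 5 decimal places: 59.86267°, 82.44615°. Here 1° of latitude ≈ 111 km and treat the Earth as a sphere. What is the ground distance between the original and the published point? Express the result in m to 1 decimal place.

0.6 m

The latitude changed by -0.0000046° and the longitude by +0.0000045°.
North–south shift: -0.0000046 × 111000 = -0.5106 m.
East–west at this latitude: 0.0000045° × 111000 × cos 59.8627° ≈ 0.0000045 × 55730.2 = 0.250786 m.
Distance: √(0.5106² + 0.250786²) ≈ 0.568864 m.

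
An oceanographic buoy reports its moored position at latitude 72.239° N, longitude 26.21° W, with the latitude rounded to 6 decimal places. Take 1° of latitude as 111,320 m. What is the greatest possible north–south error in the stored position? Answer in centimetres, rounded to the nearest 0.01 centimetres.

5.57 centimetres

Rounding to 6 decimal places leaves the latitude within ±5e-07° of the true value.
So the N–S error is at most 5e-07 × 111320 = 0.05566 m.
That is 0.05566 m = 5.566 cm.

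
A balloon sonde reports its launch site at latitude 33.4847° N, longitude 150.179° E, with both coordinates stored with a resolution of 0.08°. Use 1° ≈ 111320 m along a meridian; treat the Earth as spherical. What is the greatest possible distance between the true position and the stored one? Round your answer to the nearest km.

With a 0.08° grid the true value lies within half a step, ±0.08°/2 = ±0.04°, of the stored one.
Latitude error → 0.04 × 111320 = 4452.8 m along the meridian.
East–west component at 33.4847°: 0.04° × 111320 × cos 33.4847° ≈ 0.04 × 92844.6 ≈ 3713.78 m.
The two errors are perpendicular, so the maximum displacement is √(4452.8² + 3713.78²) ≈ 5798.24 m.
That is 5798.24 m = 5.7982 km.

6 km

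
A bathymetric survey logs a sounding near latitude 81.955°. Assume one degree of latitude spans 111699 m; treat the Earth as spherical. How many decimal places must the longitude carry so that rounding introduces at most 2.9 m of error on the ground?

At 81.955° one degree of longitude covers 111699 × cos 81.955° ≈ 111699 × 0.1400 ≈ 15632.4 m.
With N decimal places the half-ulp bound is 0.5·10⁻ᴺ°, or 0.5·10⁻ᴺ × 15632.4 m on the ground.
Need 0.5 × 15632.4 × 10⁻ᴺ ≤ 2.9 → 10⁻ᴺ ≤ 3.710e-04, so N ≥ 3.43.
N = 3 would give 7.82 m (too coarse); N = 4 gives 0.782 m ≤ 2.9 m.

4 decimal places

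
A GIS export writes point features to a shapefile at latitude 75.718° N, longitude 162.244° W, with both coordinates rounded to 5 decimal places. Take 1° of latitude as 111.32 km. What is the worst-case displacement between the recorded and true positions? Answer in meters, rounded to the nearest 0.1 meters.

Rounding to 5 decimal places leaves each coordinate within ±5e-06° of the true value.
North–south component: 5e-06° × 111320 = 0.5566 m.
Longitude error → 5e-06 × 111320 × cos 75.718° = 5e-06 × 111320 × 0.2467 ≈ 0.13731 m.
Worst case both components are at the extreme and orthogonal: √(0.5566² + 0.13731²) ≈ 0.573287 m.

0.6 meters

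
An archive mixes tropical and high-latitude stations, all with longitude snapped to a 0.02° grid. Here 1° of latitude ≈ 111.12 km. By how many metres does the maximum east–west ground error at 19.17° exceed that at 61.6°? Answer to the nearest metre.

With a 0.02° grid the true value lies within half a step, ±0.02°/2 = ±0.01°, of the stored one.
Error at 19.17° = 0.01° × 111120 × cos 19.17° ≈ 1111.2 × 0.9445 = 1049.6 m.
Error at 61.6° = 0.01° × 111120 × cos 61.6° ≈ 1111.2 × 0.4756 = 528.51 m.
Difference: 1049.6 − 528.51 = 521.07 m.

521 metres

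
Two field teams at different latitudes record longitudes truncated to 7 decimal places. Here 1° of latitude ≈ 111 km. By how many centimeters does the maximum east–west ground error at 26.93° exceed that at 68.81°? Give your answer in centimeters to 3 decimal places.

Truncating at 7 decimal places can drop up to a full unit in the last place, so the longitude may be off by as much as 1e-07°.
Error at 26.93° = 1e-07° × 111000 × cos 26.93° ≈ 0.0111 × 0.8916 = 0.0098963 m.
At 68.81°: 1e-07° × 111000 × cos 68.81° = 1e-07 × 111000 × 0.3615 ≈ 0.0040122 m.
So the lower-latitude error exceeds the higher by 0.0098963 − 0.0040122 = 0.0058841 m.
That is 0.0058841 m = 0.58841 cm.

0.588 centimeters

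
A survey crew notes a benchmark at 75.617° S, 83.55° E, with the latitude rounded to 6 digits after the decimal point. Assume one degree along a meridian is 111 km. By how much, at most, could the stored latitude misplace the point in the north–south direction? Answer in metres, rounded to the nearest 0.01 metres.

0.06 metres

Rounding to 6 decimal places leaves the latitude within ±5e-07° of the true value.
So the N–S error is at most 5e-07 × 111000 = 0.0555 m.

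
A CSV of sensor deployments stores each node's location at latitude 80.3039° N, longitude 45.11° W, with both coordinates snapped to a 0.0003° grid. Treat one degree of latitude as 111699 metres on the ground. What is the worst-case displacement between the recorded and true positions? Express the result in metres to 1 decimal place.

With a 0.0003° grid the true value lies within half a step, ±0.0003°/2 = ±0.00015°, of the stored one.
Latitude error → 0.00015 × 111699 = 16.7549 m along the meridian.
Longitude error → 0.00015 × 111699 × cos 80.3039° = 0.00015 × 111699 × 0.1684 ≈ 2.82189 m.
Worst case both components are at the extreme and orthogonal: √(16.7549² + 2.82189²) ≈ 16.9908 m.

17.0 metres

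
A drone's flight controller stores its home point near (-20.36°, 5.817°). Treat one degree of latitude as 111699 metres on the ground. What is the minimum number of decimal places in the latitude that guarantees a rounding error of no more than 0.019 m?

7

One degree of latitude covers 111699 m.
Rounding to N decimal places gives at most 0.5 × 10⁻ᴺ degrees of error, i.e. 0.5 × 10⁻ᴺ × 111699 m.
Setting 55849.5 × 10⁻ᴺ ≤ 0.019 gives 10ᴺ ≥ 2.939e+06, i.e. N ≥ 6.47.
N = 6 would give 0.0558 m (too coarse); N = 7 gives 0.00558 m ≤ 0.019 m.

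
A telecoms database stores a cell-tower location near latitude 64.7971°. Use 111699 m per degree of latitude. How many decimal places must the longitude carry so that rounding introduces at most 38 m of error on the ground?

At 64.7971° one degree of longitude covers 111699 × cos 64.7971° ≈ 111699 × 0.4258 ≈ 47564.2 m.
N decimal places → at most half a unit in the last place, 0.5 × 10⁻ᴺ° = 47564.2/2 × 10⁻ᴺ m.
Need 0.5 × 47564.2 × 10⁻ᴺ ≤ 38 → 10⁻ᴺ ≤ 1.598e-03, so N ≥ 2.80.
So 3 decimal places suffice (23.8 m); 2 would allow up to 238 m.

3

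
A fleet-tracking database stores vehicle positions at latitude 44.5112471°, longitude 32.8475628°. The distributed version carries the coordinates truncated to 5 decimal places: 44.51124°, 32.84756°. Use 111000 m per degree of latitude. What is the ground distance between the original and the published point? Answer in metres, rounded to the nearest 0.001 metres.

0.819 metres

Δlat = 44.5112471 − 44.51124 = +0.0000071°; Δlon = 32.8475628 − 32.84756 = +0.0000028°.
N–S: 0.0000071° × 111000 m/° = 0.7881 m.
East–west at this latitude: 0.0000028° × 111000 × cos 44.5112° ≈ 0.0000028 × 79155.5 = 0.221635 m.
Combined displacement = (0.7881² + 0.221635²)^½ ≈ 0.818672 m.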